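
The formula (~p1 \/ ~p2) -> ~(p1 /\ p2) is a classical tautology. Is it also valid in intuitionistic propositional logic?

Yes

This is a constructively valid De Morgan direction (disjunction of negations to negated conjunction), which is intuitionistically derivable.
If ~p1 holds at a world then no accessible world forces p1, hence none forces p1 /\ p2; likewise for ~p2.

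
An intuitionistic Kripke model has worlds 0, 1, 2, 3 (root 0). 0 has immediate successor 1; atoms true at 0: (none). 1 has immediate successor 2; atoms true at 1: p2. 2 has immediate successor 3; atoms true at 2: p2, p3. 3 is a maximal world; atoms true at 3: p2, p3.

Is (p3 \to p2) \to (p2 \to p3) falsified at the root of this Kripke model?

Yes

0 \nVdash (p3 \to p2) \to (p2 \to p3): already at 0 itself, 0 \Vdash p3 \to p2 but 0 \nVdash p2 \to p3.
0 \nVdash p2 \to p3: at the accessible world 1, 1 \Vdash p2 but 1 \nVdash p3.
1 lacks atom p3, so 1 \nVdash p3.
So the root 0 does not force (p3 \to p2) \to (p2 \to p3); the model is a countermodel.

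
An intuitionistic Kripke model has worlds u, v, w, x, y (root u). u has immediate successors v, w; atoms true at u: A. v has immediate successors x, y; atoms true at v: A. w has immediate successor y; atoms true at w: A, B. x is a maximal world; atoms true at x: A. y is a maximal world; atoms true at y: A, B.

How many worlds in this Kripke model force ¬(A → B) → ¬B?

u: forces it.
v: forces it.
w: forces it.
x: forces it.
y: forces it.
Worlds forcing the formula: {u, v, w, x, y}.

5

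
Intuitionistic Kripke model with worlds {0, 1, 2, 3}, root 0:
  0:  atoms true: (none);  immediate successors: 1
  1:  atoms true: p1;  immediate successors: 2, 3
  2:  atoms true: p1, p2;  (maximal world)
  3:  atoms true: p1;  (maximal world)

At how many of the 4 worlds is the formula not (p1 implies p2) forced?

1

0: does not force it — 0 does not force not (p1 implies p2) since 2 is accessible from 0 and 2 forces p1 implies p2.
1: does not force it — 1 does not force not (p1 implies p2) since 2 is accessible from 1 and 2 forces p1 implies p2.
2: does not force it.
3: forces it.
Worlds forcing the formula: {3}.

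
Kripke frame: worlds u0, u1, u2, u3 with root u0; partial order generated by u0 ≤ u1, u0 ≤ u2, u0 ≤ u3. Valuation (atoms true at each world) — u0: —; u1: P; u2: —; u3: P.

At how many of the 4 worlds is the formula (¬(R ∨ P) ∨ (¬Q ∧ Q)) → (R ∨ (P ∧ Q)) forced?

2

u0: does not force it — u0 ⊮ (¬(R ∨ P) ∨ (¬Q ∧ Q)) → (R ∨ (P ∧ Q)): at the accessible world u2, u2 ⊩ ¬(R ∨ P) ∨ (¬Q ∧ Q) but u2 ⊮ R ∨ (P ∧ Q).
u1: forces it.
u2: does not force it — u2 ⊮ (¬(R ∨ P) ∨ (¬Q ∧ Q)) → (R ∨ (P ∧ Q)): already at u2 itself, u2 ⊩ ¬(R ∨ P) ∨ (¬Q ∧ Q) but u2 ⊮ R ∨ (P ∧ Q).
u3: forces it.
Worlds forcing the formula: {u1, u3}.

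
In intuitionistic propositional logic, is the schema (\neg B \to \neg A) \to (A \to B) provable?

This is the converse of contraposition, which is not intuitionistically valid.
A Kripke countermodel: worlds u0, u1; order generated by u0 \le u1; atoms true at each world — u0:{A}; u1:{A,B}.
u0 \nVdash (\neg B \to \neg A) \to (A \to B): already at u0 itself, u0 \Vdash \neg B \to \neg A but u0 \nVdash A \to B.
u0 \nVdash A \to B: already at u0 itself, u0 \Vdash A but u0 \nVdash B.
u0 lacks atom B, so u0 \nVdash B.
So the root u0 does not force the formula.

No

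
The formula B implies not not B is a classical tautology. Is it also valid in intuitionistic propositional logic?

This is double-negation introduction, which is intuitionistically derivable.
If a world forces B then every accessible world forces B (persistence), so none forces not B; hence not not B.

Yes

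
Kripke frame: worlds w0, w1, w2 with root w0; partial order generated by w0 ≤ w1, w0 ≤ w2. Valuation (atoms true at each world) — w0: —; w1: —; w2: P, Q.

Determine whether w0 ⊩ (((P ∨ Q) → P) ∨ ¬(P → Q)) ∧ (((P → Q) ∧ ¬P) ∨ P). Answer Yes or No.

No

w0 ⊮ (((P ∨ Q) → P) ∨ ¬(P → Q)) ∧ (((P → Q) ∧ ¬P) ∨ P) since w0 fails ((P → Q) ∧ ¬P) ∨ P.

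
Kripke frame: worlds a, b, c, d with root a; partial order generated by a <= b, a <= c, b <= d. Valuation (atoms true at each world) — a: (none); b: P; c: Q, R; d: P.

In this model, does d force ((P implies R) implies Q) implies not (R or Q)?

d forces ((P implies R) implies Q) implies not (R or Q): every world accessible from d that forces (P implies R) implies Q (namely d) also forces not (R or Q).

Yes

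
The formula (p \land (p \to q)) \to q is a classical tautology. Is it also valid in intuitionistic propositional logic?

This is modus ponens in implicational form, which is intuitionistically derivable.
If a world forces p and p \to q, then applying the implication at that world (which is accessible from itself) gives q.

Yes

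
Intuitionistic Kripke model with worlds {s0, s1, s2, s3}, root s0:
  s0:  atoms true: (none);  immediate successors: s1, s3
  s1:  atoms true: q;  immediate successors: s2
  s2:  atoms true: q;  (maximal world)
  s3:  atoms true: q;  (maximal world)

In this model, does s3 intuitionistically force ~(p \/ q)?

s3 ||-/- ~(p \/ q) since s3 is accessible from s3 and s3 ||- p \/ q.
s3 ||- p \/ q via the disjunct q.

No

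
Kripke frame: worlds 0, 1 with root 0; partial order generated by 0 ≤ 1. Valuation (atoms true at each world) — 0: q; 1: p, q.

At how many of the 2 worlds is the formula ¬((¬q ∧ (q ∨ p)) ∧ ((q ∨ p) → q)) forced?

2

0: forces it.
1: forces it.
Worlds forcing the formula: {0, 1}.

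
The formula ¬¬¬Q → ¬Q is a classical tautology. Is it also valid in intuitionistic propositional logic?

This is triple-negation reduction, which is intuitionistically derivable.
Assume ¬¬¬Q and suppose Q. Then ¬¬Q (double-negation introduction), contradicting ¬¬¬Q. So ¬Q.

Yes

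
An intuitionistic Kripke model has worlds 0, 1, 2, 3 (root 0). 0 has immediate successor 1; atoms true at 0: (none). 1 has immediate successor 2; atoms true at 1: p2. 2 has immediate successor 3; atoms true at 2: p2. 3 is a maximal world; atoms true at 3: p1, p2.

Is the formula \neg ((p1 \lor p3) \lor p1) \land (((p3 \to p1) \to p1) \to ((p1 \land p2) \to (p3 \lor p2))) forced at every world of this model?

No

Not every world: 0 \nVdash \neg ((p1 \lor p3) \lor p1) \land (((p3 \to p1) \to p1) \to ((p1 \land p2) \to (p3 \lor p2))).
0 \nVdash \neg ((p1 \lor p3) \lor p1) \land (((p3 \to p1) \to p1) \to ((p1 \land p2) \to (p3 \lor p2))) since 0 fails \neg ((p1 \lor p3) \lor p1).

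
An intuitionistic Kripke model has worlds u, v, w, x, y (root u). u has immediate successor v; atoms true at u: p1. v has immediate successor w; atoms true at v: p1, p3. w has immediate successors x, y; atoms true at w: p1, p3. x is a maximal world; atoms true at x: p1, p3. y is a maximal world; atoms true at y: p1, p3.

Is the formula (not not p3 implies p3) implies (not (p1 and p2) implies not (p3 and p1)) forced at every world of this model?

Not every world: u does not force (not not p3 implies p3) implies (not (p1 and p2) implies not (p3 and p1)).
u does not force (not not p3 implies p3) implies (not (p1 and p2) implies not (p3 and p1)): at the accessible world v, v forces not not p3 implies p3 but v does not force not (p1 and p2) implies not (p3 and p1).
v does not force not (p1 and p2) implies not (p3 and p1): already at v itself, v forces not (p1 and p2) but v does not force not (p3 and p1).
v does not force not (p3 and p1) since v is accessible from v and v forces p3 and p1.

No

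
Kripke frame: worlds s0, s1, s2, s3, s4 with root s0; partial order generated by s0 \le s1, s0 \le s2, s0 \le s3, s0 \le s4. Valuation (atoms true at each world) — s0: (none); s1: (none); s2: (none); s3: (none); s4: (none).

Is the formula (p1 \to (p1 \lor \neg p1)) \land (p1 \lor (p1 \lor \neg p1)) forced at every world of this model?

s0 \Vdash (p1 \to (p1 \lor \neg p1)) \land (p1 \lor (p1 \lor \neg p1)) since s0 forces both conjuncts.
Since the root s0 forces (p1 \to (p1 \lor \neg p1)) \land (p1 \lor (p1 \lor \neg p1)) and forcing is persistent (monotone upward), every world forces it.

Yes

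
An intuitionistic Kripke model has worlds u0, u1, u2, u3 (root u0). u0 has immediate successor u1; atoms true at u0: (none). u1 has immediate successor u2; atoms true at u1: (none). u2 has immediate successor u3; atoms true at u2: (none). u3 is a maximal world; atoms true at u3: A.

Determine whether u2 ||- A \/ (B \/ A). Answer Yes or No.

u2 ||-/- A \/ (B \/ A): neither disjunct is forced at u2.
u2 lacks atom A, so u2 ||-/- A.

No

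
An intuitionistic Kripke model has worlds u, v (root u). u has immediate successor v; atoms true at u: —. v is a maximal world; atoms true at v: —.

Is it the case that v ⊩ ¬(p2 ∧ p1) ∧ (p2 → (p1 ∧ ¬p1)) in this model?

v ⊩ ¬(p2 ∧ p1) ∧ (p2 → (p1 ∧ ¬p1)) since v forces both conjuncts.

Yes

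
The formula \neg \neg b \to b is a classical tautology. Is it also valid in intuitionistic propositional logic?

This is double-negation elimination, which is not intuitionistically valid.
A Kripke countermodel: worlds w0, w1; order generated by w0 \le w1; atoms true at each world — w0:{}; w1:{b}.
w0 \nVdash \neg \neg b \to b: already at w0 itself, w0 \Vdash \neg \neg b but w0 \nVdash b.
w0 lacks atom b, so w0 \nVdash b.
So the root w0 does not force the formula.

No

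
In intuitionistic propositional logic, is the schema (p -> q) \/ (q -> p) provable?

No

This is the Gödel–Dummett linearity axiom, which is not intuitionistically valid.
A Kripke countermodel: worlds u0, u1, u2; order generated by u0 <= u1, u0 <= u2; atoms true at each world — u0:{}; u1:{p}; u2:{q}.
u0 ||-/- (p -> q) \/ (q -> p): neither disjunct is forced at u0.
u0 ||-/- p -> q: at the accessible world u1, u1 ||- p but u1 ||-/- q.
u1 lacks atom q, so u1 ||-/- q.
So the root u0 does not force the formula.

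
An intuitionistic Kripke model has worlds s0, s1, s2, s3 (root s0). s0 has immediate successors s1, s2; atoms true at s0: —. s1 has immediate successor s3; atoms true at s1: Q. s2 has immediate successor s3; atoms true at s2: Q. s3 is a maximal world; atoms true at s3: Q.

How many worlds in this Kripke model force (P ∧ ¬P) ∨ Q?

3

s0: does not force it — s0 ⊮ (P ∧ ¬P) ∨ Q: neither disjunct is forced at s0.
s1: forces it.
s2: forces it.
s3: forces it.
Worlds forcing the formula: {s1, s2, s3}.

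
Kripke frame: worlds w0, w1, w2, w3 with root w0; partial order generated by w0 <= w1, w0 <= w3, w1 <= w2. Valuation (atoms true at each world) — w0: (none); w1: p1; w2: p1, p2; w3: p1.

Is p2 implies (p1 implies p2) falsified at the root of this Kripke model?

w0 forces p2 implies (p1 implies p2): every world accessible from w0 that forces p2 (namely w2) also forces p1 implies p2.
So the root w0 forces p2 implies (p1 implies p2); the model is not a countermodel.

No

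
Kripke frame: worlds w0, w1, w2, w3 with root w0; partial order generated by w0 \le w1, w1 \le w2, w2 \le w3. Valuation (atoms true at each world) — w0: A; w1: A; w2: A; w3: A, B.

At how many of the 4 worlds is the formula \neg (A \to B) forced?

w0: does not force it — w0 \nVdash \neg (A \to B) since w3 is accessible from w0 and w3 \Vdash A \to B.
w1: does not force it — w1 \nVdash \neg (A \to B) since w3 is accessible from w1 and w3 \Vdash A \to B.
w2: does not force it — w2 \nVdash \neg (A \to B) since w3 is accessible from w2 and w3 \Vdash A \to B.
w3: does not force it.
Worlds forcing the formula: { }.

0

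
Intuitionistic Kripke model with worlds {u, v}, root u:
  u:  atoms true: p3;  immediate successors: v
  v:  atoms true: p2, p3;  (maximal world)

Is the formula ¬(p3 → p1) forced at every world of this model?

Yes

u ⊩ ¬(p3 → p1): no world accessible from u forces p3 → p1.
Since the root u forces ¬(p3 → p1) and forcing is persistent (monotone upward), every world forces it.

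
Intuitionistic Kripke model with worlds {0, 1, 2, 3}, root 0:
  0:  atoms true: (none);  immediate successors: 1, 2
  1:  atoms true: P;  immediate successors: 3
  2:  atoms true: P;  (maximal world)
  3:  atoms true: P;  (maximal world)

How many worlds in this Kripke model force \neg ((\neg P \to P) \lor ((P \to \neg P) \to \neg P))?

0

0: does not force it — 0 \nVdash \neg ((\neg P \to P) \lor ((P \to \neg P) \to \neg P)) since 0 is accessible from 0 and 0 \Vdash (\neg P \to P) \lor ((P \to \neg P) \to \neg P).
1: does not force it.
2: does not force it.
3: does not force it.
Worlds forcing the formula: { }.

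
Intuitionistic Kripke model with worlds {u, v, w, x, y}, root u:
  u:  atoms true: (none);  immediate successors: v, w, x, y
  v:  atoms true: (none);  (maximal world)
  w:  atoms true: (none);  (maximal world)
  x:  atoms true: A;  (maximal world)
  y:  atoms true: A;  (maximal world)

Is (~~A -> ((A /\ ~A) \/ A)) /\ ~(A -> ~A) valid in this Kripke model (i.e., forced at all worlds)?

No

Not every world: u ||-/- (~~A -> ((A /\ ~A) \/ A)) /\ ~(A -> ~A).
u ||-/- (~~A -> ((A /\ ~A) \/ A)) /\ ~(A -> ~A) since u fails ~(A -> ~A).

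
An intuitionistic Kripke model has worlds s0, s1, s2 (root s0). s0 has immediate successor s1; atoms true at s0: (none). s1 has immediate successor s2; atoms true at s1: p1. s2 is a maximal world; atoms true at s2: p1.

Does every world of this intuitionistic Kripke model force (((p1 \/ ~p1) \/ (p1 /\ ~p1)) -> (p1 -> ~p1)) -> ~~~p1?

Yes

s0 ||- (((p1 \/ ~p1) \/ (p1 /\ ~p1)) -> (p1 -> ~p1)) -> ~~~p1 vacuously: no world accessible from s0 forces the antecedent ((p1 \/ ~p1) \/ (p1 /\ ~p1)) -> (p1 -> ~p1).
Since the root s0 forces (((p1 \/ ~p1) \/ (p1 /\ ~p1)) -> (p1 -> ~p1)) -> ~~~p1 and forcing is persistent (monotone upward), every world forces it.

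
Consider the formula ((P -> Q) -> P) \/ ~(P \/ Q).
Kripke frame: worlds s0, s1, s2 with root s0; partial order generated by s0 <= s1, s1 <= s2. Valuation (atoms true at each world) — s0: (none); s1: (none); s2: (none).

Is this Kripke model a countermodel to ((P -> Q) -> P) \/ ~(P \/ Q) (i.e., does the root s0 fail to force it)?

No

s0 ||- ((P -> Q) -> P) \/ ~(P \/ Q) via the disjunct ~(P \/ Q).
So the root s0 forces ((P -> Q) -> P) \/ ~(P \/ Q); the model is not a countermodel.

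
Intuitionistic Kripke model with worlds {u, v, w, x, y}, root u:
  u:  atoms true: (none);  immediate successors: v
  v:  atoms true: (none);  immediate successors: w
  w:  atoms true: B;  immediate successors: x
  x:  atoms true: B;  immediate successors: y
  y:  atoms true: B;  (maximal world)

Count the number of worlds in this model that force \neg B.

0

u: does not force it — u \nVdash \neg B since w is accessible from u and w \Vdash B.
v: does not force it — v \nVdash \neg B since w is accessible from v and w \Vdash B.
w: does not force it — w \nVdash \neg B since w is accessible from w and w \Vdash B.
x: does not force it.
y: does not force it.
Worlds forcing the formula: { }.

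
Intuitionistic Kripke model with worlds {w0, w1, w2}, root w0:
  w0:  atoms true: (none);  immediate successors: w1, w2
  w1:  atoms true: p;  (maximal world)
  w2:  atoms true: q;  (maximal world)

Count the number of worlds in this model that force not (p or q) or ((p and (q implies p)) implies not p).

1

w0: does not force it — w0 does not force not (p or q) or ((p and (q implies p)) implies not p): neither disjunct is forced at w0.
w1: does not force it — w1 does not force not (p or q) or ((p and (q implies p)) implies not p): neither disjunct is forced at w1.
w2: forces it.
Worlds forcing the formula: {w2}.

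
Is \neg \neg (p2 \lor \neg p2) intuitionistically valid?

Yes

This is the double negation of excluded middle, which is intuitionistically derivable.
Assuming \neg (p2 \lor \neg p2): from p2 we'd get p2 \lor \neg p2, so \neg p2; but then p2 \lor \neg p2 again — contradiction. Hence \neg \neg (p2 \lor \neg p2).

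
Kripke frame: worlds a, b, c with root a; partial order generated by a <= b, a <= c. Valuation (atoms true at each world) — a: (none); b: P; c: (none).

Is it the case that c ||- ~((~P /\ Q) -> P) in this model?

c ||-/- ~((~P /\ Q) -> P) since c is accessible from c and c ||- (~P /\ Q) -> P.
c ||- (~P /\ Q) -> P vacuously: no world accessible from c forces the antecedent ~P /\ Q.

No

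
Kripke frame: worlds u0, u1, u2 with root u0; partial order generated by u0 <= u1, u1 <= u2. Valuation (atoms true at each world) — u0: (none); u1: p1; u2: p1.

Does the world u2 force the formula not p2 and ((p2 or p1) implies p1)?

Yes

u2 forces not p2 and ((p2 or p1) implies p1) since u2 forces both conjuncts.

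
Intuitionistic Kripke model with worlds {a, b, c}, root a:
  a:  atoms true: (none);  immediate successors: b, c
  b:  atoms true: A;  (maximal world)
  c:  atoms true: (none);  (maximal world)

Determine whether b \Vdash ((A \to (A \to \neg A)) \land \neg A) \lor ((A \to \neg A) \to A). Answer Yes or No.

Yes

b \Vdash ((A \to (A \to \neg A)) \land \neg A) \lor ((A \to \neg A) \to A) via the disjunct (A \to \neg A) \to A.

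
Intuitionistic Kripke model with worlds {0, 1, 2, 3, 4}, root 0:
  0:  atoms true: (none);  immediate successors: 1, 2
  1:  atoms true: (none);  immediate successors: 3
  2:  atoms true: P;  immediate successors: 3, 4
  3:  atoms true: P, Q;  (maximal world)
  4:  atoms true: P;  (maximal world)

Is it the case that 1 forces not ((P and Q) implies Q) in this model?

1 does not force not ((P and Q) implies Q) since 1 is accessible from 1 and 1 forces (P and Q) implies Q.
1 forces (P and Q) implies Q: every world accessible from 1 that forces P and Q (namely 3) also forces Q.

No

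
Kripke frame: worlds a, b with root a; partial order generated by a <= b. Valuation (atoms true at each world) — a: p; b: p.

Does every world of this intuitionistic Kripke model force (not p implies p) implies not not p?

Yes

a forces (not p implies p) implies not not p: every world accessible from a that forces not p implies p (namely a, b) also forces not not p.
Since the root a forces (not p implies p) implies not not p and forcing is persistent (monotone upward), every world forces it.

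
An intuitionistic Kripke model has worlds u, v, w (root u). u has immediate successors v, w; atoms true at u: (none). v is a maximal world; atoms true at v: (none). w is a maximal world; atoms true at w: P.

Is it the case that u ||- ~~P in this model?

No

u ||-/- ~~P since v is accessible from u and v ||- ~P.
v ||- ~P: no world accessible from v forces P.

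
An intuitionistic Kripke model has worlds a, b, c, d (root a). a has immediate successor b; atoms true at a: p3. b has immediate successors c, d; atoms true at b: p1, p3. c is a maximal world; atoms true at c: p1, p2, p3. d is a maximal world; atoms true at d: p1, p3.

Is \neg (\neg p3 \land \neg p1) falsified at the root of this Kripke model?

a \Vdash \neg (\neg p3 \land \neg p1): no world accessible from a forces \neg p3 \land \neg p1.
So the root a forces \neg (\neg p3 \land \neg p1); the model is not a countermodel.

No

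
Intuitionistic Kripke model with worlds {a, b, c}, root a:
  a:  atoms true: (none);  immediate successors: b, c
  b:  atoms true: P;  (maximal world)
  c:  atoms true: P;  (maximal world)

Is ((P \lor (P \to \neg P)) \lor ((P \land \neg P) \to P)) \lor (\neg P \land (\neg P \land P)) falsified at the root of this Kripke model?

No

a \Vdash ((P \lor (P \to \neg P)) \lor ((P \land \neg P) \to P)) \lor (\neg P \land (\neg P \land P)) via the disjunct (P \lor (P \to \neg P)) \lor ((P \land \neg P) \to P).
So the root a forces ((P \lor (P \to \neg P)) \lor ((P \land \neg P) \to P)) \lor (\neg P \land (\neg P \land P)); the model is not a countermodel.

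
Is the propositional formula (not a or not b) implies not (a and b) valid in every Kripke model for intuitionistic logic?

This is a constructively valid De Morgan direction (disjunction of negations to negated conjunction), which is intuitionistically derivable.
If not a holds at a world then no accessible world forces a, hence none forces a and b; likewise for not b.

Yes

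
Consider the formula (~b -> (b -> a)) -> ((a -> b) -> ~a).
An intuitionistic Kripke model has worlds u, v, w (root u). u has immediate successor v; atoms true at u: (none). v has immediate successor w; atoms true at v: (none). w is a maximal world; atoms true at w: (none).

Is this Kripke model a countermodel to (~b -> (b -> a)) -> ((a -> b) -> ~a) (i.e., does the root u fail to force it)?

u ||- (~b -> (b -> a)) -> ((a -> b) -> ~a): every world accessible from u that forces ~b -> (b -> a) (namely u, v, w) also forces (a -> b) -> ~a.
So the root u forces (~b -> (b -> a)) -> ((a -> b) -> ~a); the model is not a countermodel.

No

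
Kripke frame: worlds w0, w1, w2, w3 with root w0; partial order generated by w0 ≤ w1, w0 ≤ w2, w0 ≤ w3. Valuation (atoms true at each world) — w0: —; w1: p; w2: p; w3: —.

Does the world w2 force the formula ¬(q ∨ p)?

w2 ⊮ ¬(q ∨ p) since w2 is accessible from w2 and w2 ⊩ q ∨ p.
w2 ⊩ q ∨ p via the disjunct p.

No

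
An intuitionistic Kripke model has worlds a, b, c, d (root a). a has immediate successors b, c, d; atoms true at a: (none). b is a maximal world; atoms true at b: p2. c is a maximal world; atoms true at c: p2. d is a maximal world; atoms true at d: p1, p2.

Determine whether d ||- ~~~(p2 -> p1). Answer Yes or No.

No

d ||-/- ~~~(p2 -> p1) since d is accessible from d and d ||- ~~(p2 -> p1).
d ||- ~~(p2 -> p1): no world accessible from d forces ~(p2 -> p1).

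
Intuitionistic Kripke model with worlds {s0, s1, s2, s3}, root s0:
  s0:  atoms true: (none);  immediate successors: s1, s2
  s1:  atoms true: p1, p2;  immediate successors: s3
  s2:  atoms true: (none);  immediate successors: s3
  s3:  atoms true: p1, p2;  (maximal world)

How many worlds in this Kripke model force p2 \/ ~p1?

s0: does not force it — s0 ||-/- p2 \/ ~p1: neither disjunct is forced at s0.
s1: forces it.
s2: does not force it.
s3: forces it.
Worlds forcing the formula: {s1, s3}.

2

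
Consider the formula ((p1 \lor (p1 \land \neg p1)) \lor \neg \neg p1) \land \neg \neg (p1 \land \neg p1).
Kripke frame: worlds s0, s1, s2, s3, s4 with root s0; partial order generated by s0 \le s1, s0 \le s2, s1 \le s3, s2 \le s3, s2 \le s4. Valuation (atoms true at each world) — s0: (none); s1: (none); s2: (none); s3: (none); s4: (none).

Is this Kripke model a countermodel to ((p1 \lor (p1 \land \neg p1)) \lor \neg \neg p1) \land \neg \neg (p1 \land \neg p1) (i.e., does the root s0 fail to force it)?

s0 \nVdash ((p1 \lor (p1 \land \neg p1)) \lor \neg \neg p1) \land \neg \neg (p1 \land \neg p1) since s0 fails (p1 \lor (p1 \land \neg p1)) \lor \neg \neg p1.
So the root s0 does not force ((p1 \lor (p1 \land \neg p1)) \lor \neg \neg p1) \land \neg \neg (p1 \land \neg p1); the model is a countermodel.

Yes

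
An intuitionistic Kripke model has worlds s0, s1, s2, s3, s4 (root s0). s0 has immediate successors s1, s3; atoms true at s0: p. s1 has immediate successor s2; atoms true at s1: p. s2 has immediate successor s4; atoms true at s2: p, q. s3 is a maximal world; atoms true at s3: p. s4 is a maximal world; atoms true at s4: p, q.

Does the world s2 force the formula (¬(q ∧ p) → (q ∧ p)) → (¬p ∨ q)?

s2 ⊩ (¬(q ∧ p) → (q ∧ p)) → (¬p ∨ q): every world accessible from s2 that forces ¬(q ∧ p) → (q ∧ p) (namely s2, s4) also forces ¬p ∨ q.

Yes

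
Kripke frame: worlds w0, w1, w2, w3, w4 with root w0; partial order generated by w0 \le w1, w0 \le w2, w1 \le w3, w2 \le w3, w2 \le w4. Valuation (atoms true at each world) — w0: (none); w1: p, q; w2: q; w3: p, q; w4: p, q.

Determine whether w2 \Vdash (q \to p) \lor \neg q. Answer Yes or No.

No

w2 \nVdash (q \to p) \lor \neg q: neither disjunct is forced at w2.
w2 \nVdash q \to p: already at w2 itself, w2 \Vdash q but w2 \nVdash p.
w2 lacks atom p, so w2 \nVdash p.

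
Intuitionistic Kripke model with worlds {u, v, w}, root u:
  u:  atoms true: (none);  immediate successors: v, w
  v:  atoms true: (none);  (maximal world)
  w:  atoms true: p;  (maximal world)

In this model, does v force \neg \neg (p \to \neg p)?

Yes

v \Vdash \neg \neg (p \to \neg p): no world accessible from v forces \neg (p \to \neg p).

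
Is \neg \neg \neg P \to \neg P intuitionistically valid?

Yes

This is triple-negation reduction, which is intuitionistically derivable.
Assume \neg \neg \neg P and suppose P. Then \neg \neg P (double-negation introduction), contradicting \neg \neg \neg P. So \neg P.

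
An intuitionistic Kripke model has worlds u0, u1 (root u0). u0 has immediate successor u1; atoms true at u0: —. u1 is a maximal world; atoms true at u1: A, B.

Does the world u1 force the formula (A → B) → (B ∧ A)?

Yes

u1 ⊩ (A → B) → (B ∧ A): every world accessible from u1 that forces A → B (namely u1) also forces B ∧ A.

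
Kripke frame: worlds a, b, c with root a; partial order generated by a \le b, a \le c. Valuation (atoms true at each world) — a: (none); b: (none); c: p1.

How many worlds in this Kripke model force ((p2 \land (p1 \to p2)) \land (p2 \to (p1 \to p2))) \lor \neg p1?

1

a: does not force it — a \nVdash ((p2 \land (p1 \to p2)) \land (p2 \to (p1 \to p2))) \lor \neg p1: neither disjunct is forced at a.
b: forces it.
c: does not force it — c \nVdash ((p2 \land (p1 \to p2)) \land (p2 \to (p1 \to p2))) \lor \neg p1: neither disjunct is forced at c.
Worlds forcing the formula: {b}.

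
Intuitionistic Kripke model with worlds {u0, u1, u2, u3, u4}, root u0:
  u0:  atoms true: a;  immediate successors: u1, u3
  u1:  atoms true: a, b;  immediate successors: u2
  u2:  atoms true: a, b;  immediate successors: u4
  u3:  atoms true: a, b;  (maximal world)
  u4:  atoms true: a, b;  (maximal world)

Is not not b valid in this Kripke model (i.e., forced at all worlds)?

Yes

u0 forces not not b: no world accessible from u0 forces not b.
Since the root u0 forces not not b and forcing is persistent (monotone upward), every world forces it.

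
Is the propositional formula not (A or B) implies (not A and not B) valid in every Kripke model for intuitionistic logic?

This is a constructively valid De Morgan direction (negated disjunction to conjunction of negations), which is intuitionistically derivable.
From not (A or B): if A held then A or B would, contradiction — so not A; similarly not B.

Yes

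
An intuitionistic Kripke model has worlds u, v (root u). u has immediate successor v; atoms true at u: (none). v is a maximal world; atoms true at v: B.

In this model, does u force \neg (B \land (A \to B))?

No

u \nVdash \neg (B \land (A \to B)) since v is accessible from u and v \Vdash B \land (A \to B).
v \Vdash B \land (A \to B) since v forces both conjuncts.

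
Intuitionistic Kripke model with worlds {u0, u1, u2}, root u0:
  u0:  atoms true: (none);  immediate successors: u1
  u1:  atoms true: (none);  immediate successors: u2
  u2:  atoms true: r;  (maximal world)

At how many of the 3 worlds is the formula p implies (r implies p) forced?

3

u0: forces it.
u1: forces it.
u2: forces it.
Worlds forcing the formula: {u0, u1, u2}.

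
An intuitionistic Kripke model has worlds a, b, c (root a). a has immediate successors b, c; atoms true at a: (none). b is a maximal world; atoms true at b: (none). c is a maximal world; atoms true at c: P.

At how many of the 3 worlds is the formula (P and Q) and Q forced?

a: does not force it — a does not force (P and Q) and Q since a fails P and Q.
b: does not force it — b does not force (P and Q) and Q since b fails P and Q.
c: does not force it — c does not force (P and Q) and Q since c fails P and Q.
Worlds forcing the formula: { }.

0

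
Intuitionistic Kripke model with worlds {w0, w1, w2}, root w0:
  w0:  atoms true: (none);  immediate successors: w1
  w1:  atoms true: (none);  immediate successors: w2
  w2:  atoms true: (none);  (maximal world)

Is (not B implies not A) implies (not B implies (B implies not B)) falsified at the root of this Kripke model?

w0 forces (not B implies not A) implies (not B implies (B implies not B)): every world accessible from w0 that forces not B implies not A (namely w0, w1, w2) also forces not B implies (B implies not B).
So the root w0 forces (not B implies not A) implies (not B implies (B implies not B)); the model is not a countermodel.

No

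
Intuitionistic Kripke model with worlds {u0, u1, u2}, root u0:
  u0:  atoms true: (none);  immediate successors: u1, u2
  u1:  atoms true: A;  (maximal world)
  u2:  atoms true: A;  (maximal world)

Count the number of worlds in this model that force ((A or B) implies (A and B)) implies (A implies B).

u0: forces it.
u1: forces it.
u2: forces it.
Worlds forcing the formula: {u0, u1, u2}.

3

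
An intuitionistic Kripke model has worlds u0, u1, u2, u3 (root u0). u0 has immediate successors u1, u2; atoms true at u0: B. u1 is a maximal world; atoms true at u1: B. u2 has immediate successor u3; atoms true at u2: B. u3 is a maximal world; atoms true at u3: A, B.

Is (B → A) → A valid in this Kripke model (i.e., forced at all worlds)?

u0 ⊩ (B → A) → A: every world accessible from u0 that forces B → A (namely u3) also forces A.
Since the root u0 forces (B → A) → A and forcing is persistent (monotone upward), every world forces it.

Yes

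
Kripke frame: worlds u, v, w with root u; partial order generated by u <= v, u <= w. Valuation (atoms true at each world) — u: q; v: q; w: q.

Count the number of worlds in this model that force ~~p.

u: does not force it — u ||-/- ~~p since u is accessible from u and u ||- ~p.
v: does not force it — v ||-/- ~~p since v is accessible from v and v ||- ~p.
w: does not force it.
Worlds forcing the formula: { }.

0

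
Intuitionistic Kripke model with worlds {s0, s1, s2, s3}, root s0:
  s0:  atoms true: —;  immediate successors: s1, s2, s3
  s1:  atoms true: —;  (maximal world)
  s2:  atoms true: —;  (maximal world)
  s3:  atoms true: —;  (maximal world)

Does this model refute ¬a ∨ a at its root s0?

s0 ⊩ ¬a ∨ a via the disjunct ¬a.
So the root s0 forces ¬a ∨ a; the model is not a countermodel.

No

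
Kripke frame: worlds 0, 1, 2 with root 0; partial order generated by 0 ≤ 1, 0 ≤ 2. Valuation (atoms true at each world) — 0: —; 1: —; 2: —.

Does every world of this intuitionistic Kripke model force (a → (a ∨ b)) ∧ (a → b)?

0 ⊩ (a → (a ∨ b)) ∧ (a → b) since 0 forces both conjuncts.
Since the root 0 forces (a → (a ∨ b)) ∧ (a → b) and forcing is persistent (monotone upward), every world forces it.

Yes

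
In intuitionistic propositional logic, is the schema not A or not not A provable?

No

This is the weak law of excluded middle, which is not intuitionistically valid.
A Kripke countermodel: worlds a, b, c; order generated by a <= b, a <= c; atoms true at each world — a:{}; b:{A}; c:{}.
a does not force not A or not not A: neither disjunct is forced at a.
a does not force not A since b is accessible from a and b forces A.
So the root a does not force the formula.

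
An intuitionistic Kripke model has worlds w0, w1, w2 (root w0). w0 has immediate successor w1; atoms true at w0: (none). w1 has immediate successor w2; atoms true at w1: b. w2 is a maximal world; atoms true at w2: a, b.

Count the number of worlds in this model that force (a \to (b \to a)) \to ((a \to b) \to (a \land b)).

w0: does not force it — w0 \nVdash (a \to (b \to a)) \to ((a \to b) \to (a \land b)): already at w0 itself, w0 \Vdash a \to (b \to a) but w0 \nVdash (a \to b) \to (a \land b).
w1: does not force it.
w2: forces it.
Worlds forcing the formula: {w2}.

1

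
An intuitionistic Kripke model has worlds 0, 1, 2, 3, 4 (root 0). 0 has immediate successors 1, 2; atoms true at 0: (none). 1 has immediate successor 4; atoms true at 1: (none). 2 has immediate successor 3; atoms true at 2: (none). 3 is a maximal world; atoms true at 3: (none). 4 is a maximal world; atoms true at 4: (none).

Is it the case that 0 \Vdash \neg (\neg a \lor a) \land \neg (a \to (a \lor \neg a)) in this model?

No

0 \nVdash \neg (\neg a \lor a) \land \neg (a \to (a \lor \neg a)) since 0 fails \neg (\neg a \lor a).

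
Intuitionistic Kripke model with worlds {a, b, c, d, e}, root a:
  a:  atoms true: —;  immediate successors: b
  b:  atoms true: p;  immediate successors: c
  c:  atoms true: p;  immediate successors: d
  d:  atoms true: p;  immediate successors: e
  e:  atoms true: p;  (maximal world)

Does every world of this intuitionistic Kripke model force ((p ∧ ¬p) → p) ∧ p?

Not every world: a ⊮ ((p ∧ ¬p) → p) ∧ p.
a ⊮ ((p ∧ ¬p) → p) ∧ p since a fails p.

No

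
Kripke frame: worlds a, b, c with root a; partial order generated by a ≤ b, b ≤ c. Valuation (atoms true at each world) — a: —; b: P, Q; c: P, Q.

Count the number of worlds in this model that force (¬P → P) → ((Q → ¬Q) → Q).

3

a: forces it.
b: forces it.
c: forces it.
Worlds forcing the formula: {a, b, c}.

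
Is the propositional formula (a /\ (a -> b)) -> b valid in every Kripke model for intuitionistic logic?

This is modus ponens in implicational form, which is intuitionistically derivable.
If a world forces a and a -> b, then applying the implication at that world (which is accessible from itself) gives b.

Yes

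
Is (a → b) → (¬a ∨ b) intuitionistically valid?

This is the material-implication-as-disjunction principle, which is not intuitionistically valid.
A Kripke countermodel: worlds u0, u1; order generated by u0 ≤ u1; atoms true at each world — u0:{}; u1:{a,b}.
u0 ⊮ (a → b) → (¬a ∨ b): already at u0 itself, u0 ⊩ a → b but u0 ⊮ ¬a ∨ b.
u0 ⊮ ¬a ∨ b: neither disjunct is forced at u0.
u0 ⊮ ¬a since u1 is accessible from u0 and u1 ⊩ a.
So the root u0 does not force the formula.

No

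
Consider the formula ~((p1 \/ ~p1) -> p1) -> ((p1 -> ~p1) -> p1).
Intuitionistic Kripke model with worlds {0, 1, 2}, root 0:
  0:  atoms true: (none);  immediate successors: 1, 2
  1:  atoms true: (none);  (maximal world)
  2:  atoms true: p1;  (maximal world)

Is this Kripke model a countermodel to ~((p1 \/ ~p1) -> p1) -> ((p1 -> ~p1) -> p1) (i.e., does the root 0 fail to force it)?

0 ||-/- ~((p1 \/ ~p1) -> p1) -> ((p1 -> ~p1) -> p1): at the accessible world 1, 1 ||- ~((p1 \/ ~p1) -> p1) but 1 ||-/- (p1 -> ~p1) -> p1.
1 ||-/- (p1 -> ~p1) -> p1: already at 1 itself, 1 ||- p1 -> ~p1 but 1 ||-/- p1.
1 lacks atom p1, so 1 ||-/- p1.
So the root 0 does not force ~((p1 \/ ~p1) -> p1) -> ((p1 -> ~p1) -> p1); the model is a countermodel.

Yes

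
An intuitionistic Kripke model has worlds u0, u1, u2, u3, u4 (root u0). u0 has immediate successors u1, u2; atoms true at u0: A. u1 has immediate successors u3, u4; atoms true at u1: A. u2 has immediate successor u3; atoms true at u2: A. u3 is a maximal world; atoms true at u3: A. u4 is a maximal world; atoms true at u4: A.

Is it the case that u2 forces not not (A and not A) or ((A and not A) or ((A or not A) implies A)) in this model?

Yes

u2 forces not not (A and not A) or ((A and not A) or ((A or not A) implies A)) via the disjunct (A and not A) or ((A or not A) implies A).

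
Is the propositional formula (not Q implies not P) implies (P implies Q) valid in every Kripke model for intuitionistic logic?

No

This is the converse of contraposition, which is not intuitionistically valid.
A Kripke countermodel: worlds u, v; order generated by u <= v; atoms true at each world — u:{P}; v:{P,Q}.
u does not force (not Q implies not P) implies (P implies Q): already at u itself, u forces not Q implies not P but u does not force P implies Q.
u does not force P implies Q: already at u itself, u forces P but u does not force Q.
u lacks atom Q, so u does not force Q.
So the root u does not force the formula.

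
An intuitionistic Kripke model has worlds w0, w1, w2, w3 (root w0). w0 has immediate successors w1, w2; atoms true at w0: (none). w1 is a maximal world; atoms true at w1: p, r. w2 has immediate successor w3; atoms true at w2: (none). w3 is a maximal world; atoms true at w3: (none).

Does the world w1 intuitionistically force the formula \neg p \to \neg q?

w1 \Vdash \neg p \to \neg q vacuously: no world accessible from w1 forces the antecedent \neg p.

Yes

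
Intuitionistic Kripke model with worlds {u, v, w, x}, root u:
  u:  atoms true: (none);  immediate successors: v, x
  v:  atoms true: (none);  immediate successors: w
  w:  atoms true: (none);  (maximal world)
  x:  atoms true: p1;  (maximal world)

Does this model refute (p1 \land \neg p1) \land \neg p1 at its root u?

u \nVdash (p1 \land \neg p1) \land \neg p1 since u fails p1 \land \neg p1.
So the root u does not force (p1 \land \neg p1) \land \neg p1; the model is a countermodel.

Yes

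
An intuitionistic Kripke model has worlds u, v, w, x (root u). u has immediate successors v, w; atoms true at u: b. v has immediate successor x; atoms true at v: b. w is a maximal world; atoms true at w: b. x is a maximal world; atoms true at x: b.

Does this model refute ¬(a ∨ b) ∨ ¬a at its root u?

u ⊩ ¬(a ∨ b) ∨ ¬a via the disjunct ¬a.
So the root u forces ¬(a ∨ b) ∨ ¬a; the model is not a countermodel.

No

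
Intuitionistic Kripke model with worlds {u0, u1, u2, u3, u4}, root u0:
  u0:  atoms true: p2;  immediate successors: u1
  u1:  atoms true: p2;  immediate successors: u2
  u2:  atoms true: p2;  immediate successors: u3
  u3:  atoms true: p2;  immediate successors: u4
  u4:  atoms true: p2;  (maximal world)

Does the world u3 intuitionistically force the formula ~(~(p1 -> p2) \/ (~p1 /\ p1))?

Yes

u3 ||- ~(~(p1 -> p2) \/ (~p1 /\ p1)): no world accessible from u3 forces ~(p1 -> p2) \/ (~p1 /\ p1).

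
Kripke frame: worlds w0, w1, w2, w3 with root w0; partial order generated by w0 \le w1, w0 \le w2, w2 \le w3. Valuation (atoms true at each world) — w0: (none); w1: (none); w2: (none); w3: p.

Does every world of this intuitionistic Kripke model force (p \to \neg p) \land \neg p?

Not every world: w0 \nVdash (p \to \neg p) \land \neg p.
w0 \nVdash (p \to \neg p) \land \neg p since w0 fails p \to \neg p.

No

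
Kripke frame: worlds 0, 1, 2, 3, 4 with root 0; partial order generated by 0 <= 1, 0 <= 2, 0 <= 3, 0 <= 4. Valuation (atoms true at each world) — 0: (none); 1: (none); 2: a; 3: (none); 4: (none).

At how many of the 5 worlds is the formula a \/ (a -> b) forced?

0: does not force it — 0 ||-/- a \/ (a -> b): neither disjunct is forced at 0.
1: forces it.
2: forces it.
3: forces it.
4: forces it.
Worlds forcing the formula: {1, 2, 3, 4}.

4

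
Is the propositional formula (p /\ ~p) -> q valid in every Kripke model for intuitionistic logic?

This is an instance of ex falso quodlibet, which is intuitionistically derivable.
No world can force both p and ~p, so the antecedent p /\ ~p is never forced and the implication holds vacuously at every world.

Yes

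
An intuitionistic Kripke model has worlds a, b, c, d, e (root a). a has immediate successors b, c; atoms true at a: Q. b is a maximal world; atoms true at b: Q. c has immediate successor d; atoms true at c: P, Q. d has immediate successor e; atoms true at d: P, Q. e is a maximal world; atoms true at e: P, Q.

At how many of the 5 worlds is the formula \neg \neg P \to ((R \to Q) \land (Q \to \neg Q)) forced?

1

a: does not force it — a \nVdash \neg \neg P \to ((R \to Q) \land (Q \to \neg Q)): at the accessible world c, c \Vdash \neg \neg P but c \nVdash (R \to Q) \land (Q \to \neg Q).
b: forces it.
c: does not force it.
d: does not force it.
e: does not force it.
Worlds forcing the formula: {b}.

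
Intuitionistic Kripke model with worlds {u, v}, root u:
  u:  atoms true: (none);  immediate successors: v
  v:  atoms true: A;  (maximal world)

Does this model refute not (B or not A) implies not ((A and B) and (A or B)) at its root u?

u forces not (B or not A) implies not ((A and B) and (A or B)): every world accessible from u that forces not (B or not A) (namely u, v) also forces not ((A and B) and (A or B)).
So the root u forces not (B or not A) implies not ((A and B) and (A or B)); the model is not a countermodel.

No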